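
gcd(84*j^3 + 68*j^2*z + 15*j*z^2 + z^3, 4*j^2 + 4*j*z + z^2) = 2*j + z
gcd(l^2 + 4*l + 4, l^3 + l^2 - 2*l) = l + 2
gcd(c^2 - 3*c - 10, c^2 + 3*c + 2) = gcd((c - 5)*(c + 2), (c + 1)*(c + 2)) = c + 2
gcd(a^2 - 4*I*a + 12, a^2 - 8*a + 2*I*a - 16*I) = a + 2*I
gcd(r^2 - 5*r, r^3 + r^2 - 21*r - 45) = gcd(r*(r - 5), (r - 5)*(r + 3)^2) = r - 5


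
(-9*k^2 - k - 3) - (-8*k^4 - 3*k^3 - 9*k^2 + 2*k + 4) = 8*k^4 + 3*k^3 - 3*k - 7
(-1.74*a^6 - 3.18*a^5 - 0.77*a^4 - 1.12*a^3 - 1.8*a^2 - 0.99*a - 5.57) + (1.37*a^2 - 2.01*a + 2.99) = -1.74*a^6 - 3.18*a^5 - 0.77*a^4 - 1.12*a^3 - 0.43*a^2 - 3.0*a - 2.58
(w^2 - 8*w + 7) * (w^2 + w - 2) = w^4 - 7*w^3 - 3*w^2 + 23*w - 14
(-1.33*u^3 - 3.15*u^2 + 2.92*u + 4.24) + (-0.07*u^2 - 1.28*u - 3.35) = -1.33*u^3 - 3.22*u^2 + 1.64*u + 0.89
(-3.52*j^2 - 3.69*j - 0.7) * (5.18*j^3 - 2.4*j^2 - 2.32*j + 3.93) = -18.2336*j^5 - 10.6662*j^4 + 13.3964*j^3 - 3.5928*j^2 - 12.8777*j - 2.751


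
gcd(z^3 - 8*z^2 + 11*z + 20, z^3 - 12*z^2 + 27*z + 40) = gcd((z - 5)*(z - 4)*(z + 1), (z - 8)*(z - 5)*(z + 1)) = z^2 - 4*z - 5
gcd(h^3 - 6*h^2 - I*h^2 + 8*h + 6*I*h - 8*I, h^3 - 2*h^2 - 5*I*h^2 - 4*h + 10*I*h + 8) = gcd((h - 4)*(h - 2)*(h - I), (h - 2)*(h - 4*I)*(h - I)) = h^2 + h*(-2 - I) + 2*I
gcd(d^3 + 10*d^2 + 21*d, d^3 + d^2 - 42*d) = d^2 + 7*d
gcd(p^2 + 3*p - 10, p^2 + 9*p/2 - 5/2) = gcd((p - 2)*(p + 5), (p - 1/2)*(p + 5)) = p + 5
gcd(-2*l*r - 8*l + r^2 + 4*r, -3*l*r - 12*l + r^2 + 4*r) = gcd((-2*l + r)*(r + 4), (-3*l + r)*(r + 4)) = r + 4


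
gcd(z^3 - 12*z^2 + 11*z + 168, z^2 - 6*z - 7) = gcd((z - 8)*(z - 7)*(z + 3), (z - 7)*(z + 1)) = z - 7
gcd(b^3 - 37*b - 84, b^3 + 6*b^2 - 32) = b + 4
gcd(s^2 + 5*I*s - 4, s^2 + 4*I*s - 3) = s + I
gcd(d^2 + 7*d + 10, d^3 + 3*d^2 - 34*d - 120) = d + 5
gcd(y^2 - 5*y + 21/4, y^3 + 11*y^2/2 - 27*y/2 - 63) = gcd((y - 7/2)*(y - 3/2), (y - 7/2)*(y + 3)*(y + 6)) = y - 7/2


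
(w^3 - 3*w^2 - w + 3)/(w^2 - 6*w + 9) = (w^2 - 1)/(w - 3)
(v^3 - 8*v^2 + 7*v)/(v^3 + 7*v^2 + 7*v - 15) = v*(v - 7)/(v^2 + 8*v + 15)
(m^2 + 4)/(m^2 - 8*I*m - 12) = (m + 2*I)/(m - 6*I)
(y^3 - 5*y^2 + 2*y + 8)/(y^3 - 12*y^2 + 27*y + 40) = (y^2 - 6*y + 8)/(y^2 - 13*y + 40)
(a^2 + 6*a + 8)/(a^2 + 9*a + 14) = (a + 4)/(a + 7)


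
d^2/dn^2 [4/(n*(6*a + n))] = 8*(n^2 + n*(6*a + n) + (6*a + n)^2)/(n^3*(6*a + n)^3)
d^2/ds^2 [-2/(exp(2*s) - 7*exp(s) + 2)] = 2*(-2*(2*exp(s) - 7)^2*exp(s) + (4*exp(s) - 7)*(exp(2*s) - 7*exp(s) + 2))*exp(s)/(exp(2*s) - 7*exp(s) + 2)^3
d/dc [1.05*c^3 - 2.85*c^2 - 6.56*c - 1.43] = 3.15*c^2 - 5.7*c - 6.56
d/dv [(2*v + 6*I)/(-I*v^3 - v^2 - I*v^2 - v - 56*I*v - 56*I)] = (-4*I*v^3 + v^2*(16 - 2*I) + v*(12 - 12*I) + 336 + 106*I)/(v^6 + v^5*(2 - 2*I) + v^4*(112 - 4*I) + v^3*(222 - 114*I) + v^2*(3247 - 224*I) + v*(6272 - 112*I) + 3136)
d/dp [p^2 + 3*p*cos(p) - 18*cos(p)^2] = -3*p*sin(p) + 2*p + 18*sin(2*p) + 3*cos(p)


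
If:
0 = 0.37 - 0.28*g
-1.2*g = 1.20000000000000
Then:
No Solution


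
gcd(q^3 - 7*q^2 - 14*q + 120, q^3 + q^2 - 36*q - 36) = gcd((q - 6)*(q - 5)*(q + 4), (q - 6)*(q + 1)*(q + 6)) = q - 6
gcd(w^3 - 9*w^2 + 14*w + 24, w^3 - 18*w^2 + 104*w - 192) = w^2 - 10*w + 24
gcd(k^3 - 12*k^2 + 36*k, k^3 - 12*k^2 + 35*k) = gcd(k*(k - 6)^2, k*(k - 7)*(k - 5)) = k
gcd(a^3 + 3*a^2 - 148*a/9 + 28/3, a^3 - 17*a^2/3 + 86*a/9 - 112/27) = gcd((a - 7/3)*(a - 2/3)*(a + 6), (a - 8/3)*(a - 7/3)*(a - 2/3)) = a^2 - 3*a + 14/9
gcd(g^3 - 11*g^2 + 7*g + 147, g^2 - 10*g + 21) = g - 7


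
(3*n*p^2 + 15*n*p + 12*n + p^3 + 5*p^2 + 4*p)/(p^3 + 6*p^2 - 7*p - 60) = (3*n*p + 3*n + p^2 + p)/(p^2 + 2*p - 15)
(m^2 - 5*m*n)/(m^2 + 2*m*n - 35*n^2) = m/(m + 7*n)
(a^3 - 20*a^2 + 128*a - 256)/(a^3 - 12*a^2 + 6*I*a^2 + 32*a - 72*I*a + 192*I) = (a - 8)/(a + 6*I)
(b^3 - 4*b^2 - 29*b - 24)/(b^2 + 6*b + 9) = (b^2 - 7*b - 8)/(b + 3)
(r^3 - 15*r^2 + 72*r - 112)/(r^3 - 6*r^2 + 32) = (r - 7)/(r + 2)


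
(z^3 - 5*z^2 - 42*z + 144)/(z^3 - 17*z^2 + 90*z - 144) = (z + 6)/(z - 6)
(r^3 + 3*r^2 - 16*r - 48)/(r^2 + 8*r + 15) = (r^2 - 16)/(r + 5)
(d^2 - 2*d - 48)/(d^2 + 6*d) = (d - 8)/d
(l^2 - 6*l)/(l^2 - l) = (l - 6)/(l - 1)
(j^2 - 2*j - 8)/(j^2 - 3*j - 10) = (j - 4)/(j - 5)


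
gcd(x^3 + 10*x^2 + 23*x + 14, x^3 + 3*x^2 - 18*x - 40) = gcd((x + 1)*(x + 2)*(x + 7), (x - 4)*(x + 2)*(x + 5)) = x + 2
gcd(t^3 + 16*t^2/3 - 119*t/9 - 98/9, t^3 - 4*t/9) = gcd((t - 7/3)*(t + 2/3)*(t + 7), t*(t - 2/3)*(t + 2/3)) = t + 2/3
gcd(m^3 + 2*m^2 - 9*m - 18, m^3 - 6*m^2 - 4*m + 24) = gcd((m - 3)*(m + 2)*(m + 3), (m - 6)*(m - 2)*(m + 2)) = m + 2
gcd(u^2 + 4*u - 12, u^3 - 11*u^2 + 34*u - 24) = 1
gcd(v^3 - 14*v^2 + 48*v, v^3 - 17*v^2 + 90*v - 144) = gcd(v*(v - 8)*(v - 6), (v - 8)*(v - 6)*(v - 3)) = v^2 - 14*v + 48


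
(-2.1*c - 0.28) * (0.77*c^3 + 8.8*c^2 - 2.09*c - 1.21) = -1.617*c^4 - 18.6956*c^3 + 1.925*c^2 + 3.1262*c + 0.3388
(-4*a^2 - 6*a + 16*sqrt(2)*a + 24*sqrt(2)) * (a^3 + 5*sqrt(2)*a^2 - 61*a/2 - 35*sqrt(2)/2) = -4*a^5 - 6*a^4 - 4*sqrt(2)*a^4 - 6*sqrt(2)*a^3 + 282*a^3 - 418*sqrt(2)*a^2 + 423*a^2 - 627*sqrt(2)*a - 560*a - 840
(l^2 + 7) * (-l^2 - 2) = -l^4 - 9*l^2 - 14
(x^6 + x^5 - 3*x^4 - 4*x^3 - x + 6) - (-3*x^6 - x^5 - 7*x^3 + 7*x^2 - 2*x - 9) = 4*x^6 + 2*x^5 - 3*x^4 + 3*x^3 - 7*x^2 + x + 15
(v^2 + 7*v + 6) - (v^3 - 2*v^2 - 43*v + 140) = -v^3 + 3*v^2 + 50*v - 134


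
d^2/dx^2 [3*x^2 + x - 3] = 6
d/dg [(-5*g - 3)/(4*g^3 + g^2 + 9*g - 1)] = (-20*g^3 - 5*g^2 - 45*g + (5*g + 3)*(12*g^2 + 2*g + 9) + 5)/(4*g^3 + g^2 + 9*g - 1)^2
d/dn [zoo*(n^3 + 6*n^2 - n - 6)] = zoo*(n^2 + n + 1)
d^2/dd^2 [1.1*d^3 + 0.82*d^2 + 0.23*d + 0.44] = 6.6*d + 1.64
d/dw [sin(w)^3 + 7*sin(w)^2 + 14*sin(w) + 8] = (3*sin(w)^2 + 14*sin(w) + 14)*cos(w)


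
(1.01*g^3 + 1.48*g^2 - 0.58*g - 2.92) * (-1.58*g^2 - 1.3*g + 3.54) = -1.5958*g^5 - 3.6514*g^4 + 2.5678*g^3 + 10.6068*g^2 + 1.7428*g - 10.3368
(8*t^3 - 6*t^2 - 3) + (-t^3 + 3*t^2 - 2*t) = 7*t^3 - 3*t^2 - 2*t - 3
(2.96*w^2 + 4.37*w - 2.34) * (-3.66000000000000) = -10.8336*w^2 - 15.9942*w + 8.5644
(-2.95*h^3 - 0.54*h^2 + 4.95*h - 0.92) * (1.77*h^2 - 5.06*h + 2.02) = -5.2215*h^5 + 13.9712*h^4 + 5.5349*h^3 - 27.7662*h^2 + 14.6542*h - 1.8584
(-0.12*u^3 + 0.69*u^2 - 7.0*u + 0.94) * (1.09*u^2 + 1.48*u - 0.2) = -0.1308*u^5 + 0.5745*u^4 - 6.5848*u^3 - 9.4734*u^2 + 2.7912*u - 0.188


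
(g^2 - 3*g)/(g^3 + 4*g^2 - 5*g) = (g - 3)/(g^2 + 4*g - 5)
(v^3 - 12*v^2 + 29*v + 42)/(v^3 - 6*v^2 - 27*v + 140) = (v^2 - 5*v - 6)/(v^2 + v - 20)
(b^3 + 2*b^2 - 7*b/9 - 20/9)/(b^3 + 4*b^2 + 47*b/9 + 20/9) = (b - 1)/(b + 1)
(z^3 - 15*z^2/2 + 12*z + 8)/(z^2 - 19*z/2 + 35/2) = (2*z^3 - 15*z^2 + 24*z + 16)/(2*z^2 - 19*z + 35)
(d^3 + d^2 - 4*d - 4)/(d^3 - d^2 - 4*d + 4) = (d + 1)/(d - 1)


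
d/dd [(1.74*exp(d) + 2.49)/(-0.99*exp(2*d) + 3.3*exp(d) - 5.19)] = (1.7226*exp(2*d) + 4.9302*exp(d) - 17.2476)*exp(d)/(0.9801*exp(4*d) - 6.534*exp(3*d) + 21.1662*exp(2*d) - 34.254*exp(d) + 26.9361)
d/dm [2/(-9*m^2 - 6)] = 4*m/(3*m^2 + 2)^2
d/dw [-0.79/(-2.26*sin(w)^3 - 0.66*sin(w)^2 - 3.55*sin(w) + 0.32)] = (-1.0428*sin(w) + 2.6781*cos(2*w) - 5.4826)*cos(w)/(2.26*sin(w)^3 + 0.66*sin(w)^2 + 3.55*sin(w) - 0.32)^2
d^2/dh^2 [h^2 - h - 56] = 2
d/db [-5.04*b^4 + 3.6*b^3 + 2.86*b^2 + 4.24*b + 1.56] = -20.16*b^3 + 10.8*b^2 + 5.72*b + 4.24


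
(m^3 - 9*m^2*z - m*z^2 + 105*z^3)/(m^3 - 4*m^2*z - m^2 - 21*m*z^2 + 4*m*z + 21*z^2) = (m - 5*z)/(m - 1)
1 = 1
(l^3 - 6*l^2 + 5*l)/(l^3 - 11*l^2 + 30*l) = (l - 1)/(l - 6)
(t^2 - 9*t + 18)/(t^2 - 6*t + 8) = (t^2 - 9*t + 18)/(t^2 - 6*t + 8)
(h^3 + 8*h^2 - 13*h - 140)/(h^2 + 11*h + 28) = (h^2 + h - 20)/(h + 4)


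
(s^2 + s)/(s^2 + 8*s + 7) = s/(s + 7)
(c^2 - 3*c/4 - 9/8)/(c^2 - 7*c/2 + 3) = (c + 3/4)/(c - 2)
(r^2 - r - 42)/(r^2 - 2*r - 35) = (r + 6)/(r + 5)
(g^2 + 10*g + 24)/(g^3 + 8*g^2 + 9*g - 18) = (g + 4)/(g^2 + 2*g - 3)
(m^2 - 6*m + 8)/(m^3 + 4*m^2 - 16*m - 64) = (m - 2)/(m^2 + 8*m + 16)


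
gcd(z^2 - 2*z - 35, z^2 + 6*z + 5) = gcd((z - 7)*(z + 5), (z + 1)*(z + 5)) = z + 5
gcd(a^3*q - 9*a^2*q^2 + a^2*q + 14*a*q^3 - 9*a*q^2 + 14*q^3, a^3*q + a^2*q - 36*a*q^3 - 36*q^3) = a*q + q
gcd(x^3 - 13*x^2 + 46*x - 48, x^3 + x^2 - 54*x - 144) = x - 8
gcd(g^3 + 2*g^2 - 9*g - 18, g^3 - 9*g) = g^2 - 9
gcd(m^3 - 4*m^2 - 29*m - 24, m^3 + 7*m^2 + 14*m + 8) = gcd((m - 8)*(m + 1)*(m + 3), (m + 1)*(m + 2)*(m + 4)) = m + 1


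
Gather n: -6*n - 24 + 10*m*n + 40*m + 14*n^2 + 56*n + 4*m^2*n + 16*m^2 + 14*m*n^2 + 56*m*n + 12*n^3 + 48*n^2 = 16*m^2 + 40*m + 12*n^3 + n^2*(14*m + 62) + n*(4*m^2 + 66*m + 50) - 24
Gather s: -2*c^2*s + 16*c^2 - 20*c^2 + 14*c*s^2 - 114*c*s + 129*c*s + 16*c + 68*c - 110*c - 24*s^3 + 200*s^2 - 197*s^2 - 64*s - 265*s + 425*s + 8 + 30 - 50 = -4*c^2 - 26*c - 24*s^3 + s^2*(14*c + 3) + s*(-2*c^2 + 15*c + 96) - 12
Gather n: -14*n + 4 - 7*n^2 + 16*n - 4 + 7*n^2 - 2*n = 0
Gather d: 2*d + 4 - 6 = 2*d - 2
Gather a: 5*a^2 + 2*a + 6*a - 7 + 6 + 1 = 5*a^2 + 8*a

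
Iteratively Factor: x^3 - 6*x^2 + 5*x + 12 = (x - 4)*(x^2 - 2*x - 3) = (x - 4)*(x - 3)*(x + 1)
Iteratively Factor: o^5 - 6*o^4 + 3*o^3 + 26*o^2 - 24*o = (o + 2)*(o^4 - 8*o^3 + 19*o^2 - 12*o) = (o - 1)*(o + 2)*(o^3 - 7*o^2 + 12*o) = o*(o - 1)*(o + 2)*(o^2 - 7*o + 12) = o*(o - 4)*(o - 1)*(o + 2)*(o - 3)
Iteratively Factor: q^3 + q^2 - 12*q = (q)*(q^2 + q - 12) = q*(q - 3)*(q + 4)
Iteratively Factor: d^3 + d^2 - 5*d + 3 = (d + 3)*(d^2 - 2*d + 1) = (d - 1)*(d + 3)*(d - 1)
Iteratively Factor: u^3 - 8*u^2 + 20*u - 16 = (u - 4)*(u^2 - 4*u + 4) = (u - 4)*(u - 2)*(u - 2)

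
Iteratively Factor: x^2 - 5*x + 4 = (x - 4)*(x - 1)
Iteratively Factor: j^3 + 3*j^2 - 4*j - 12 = (j + 3)*(j^2 - 4) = (j + 2)*(j + 3)*(j - 2)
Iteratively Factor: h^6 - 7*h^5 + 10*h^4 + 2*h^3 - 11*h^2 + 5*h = (h - 5)*(h^5 - 2*h^4 + 2*h^2 - h) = (h - 5)*(h + 1)*(h^4 - 3*h^3 + 3*h^2 - h) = (h - 5)*(h - 1)*(h + 1)*(h^3 - 2*h^2 + h) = h*(h - 5)*(h - 1)*(h + 1)*(h^2 - 2*h + 1) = h*(h - 5)*(h - 1)^2*(h + 1)*(h - 1)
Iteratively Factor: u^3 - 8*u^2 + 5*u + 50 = (u - 5)*(u^2 - 3*u - 10) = (u - 5)^2*(u + 2)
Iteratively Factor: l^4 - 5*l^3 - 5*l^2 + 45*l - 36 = (l - 3)*(l^3 - 2*l^2 - 11*l + 12) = (l - 3)*(l + 3)*(l^2 - 5*l + 4) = (l - 4)*(l - 3)*(l + 3)*(l - 1)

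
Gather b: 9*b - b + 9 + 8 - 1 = 8*b + 16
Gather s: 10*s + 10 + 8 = 10*s + 18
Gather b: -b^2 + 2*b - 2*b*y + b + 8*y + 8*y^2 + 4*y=-b^2 + b*(3 - 2*y) + 8*y^2 + 12*y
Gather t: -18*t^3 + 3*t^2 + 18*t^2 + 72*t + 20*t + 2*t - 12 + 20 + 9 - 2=-18*t^3 + 21*t^2 + 94*t + 15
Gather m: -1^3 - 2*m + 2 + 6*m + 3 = 4*m + 4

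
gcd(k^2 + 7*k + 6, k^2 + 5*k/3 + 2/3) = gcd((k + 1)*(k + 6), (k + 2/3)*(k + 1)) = k + 1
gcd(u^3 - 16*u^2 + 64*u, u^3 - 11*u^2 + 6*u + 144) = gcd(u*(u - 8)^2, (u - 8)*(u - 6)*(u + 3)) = u - 8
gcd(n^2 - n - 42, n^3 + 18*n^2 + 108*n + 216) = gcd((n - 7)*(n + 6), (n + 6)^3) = n + 6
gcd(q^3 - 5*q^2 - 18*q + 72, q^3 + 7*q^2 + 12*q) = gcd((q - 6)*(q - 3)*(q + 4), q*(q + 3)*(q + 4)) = q + 4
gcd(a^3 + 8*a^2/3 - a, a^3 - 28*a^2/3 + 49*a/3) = a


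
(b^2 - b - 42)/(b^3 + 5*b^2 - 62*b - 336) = (b - 7)/(b^2 - b - 56)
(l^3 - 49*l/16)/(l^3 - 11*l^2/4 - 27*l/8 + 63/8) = l*(4*l - 7)/(2*(2*l^2 - 9*l + 9))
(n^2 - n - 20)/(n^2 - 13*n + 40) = (n + 4)/(n - 8)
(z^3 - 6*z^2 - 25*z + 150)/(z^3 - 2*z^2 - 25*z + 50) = (z - 6)/(z - 2)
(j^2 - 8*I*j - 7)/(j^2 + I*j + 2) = (j - 7*I)/(j + 2*I)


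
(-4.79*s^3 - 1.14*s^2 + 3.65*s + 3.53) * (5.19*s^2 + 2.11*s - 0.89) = -24.8601*s^5 - 16.0235*s^4 + 20.8012*s^3 + 27.0368*s^2 + 4.1998*s - 3.1417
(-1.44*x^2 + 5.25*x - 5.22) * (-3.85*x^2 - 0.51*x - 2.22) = 5.544*x^4 - 19.4781*x^3 + 20.6163*x^2 - 8.9928*x + 11.5884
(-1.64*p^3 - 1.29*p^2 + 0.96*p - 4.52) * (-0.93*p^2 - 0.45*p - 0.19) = 1.5252*p^5 + 1.9377*p^4 - 0.000700000000000034*p^3 + 4.0167*p^2 + 1.8516*p + 0.8588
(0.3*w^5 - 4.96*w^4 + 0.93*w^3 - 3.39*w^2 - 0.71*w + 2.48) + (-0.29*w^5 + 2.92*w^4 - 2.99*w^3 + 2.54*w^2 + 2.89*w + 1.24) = 0.01*w^5 - 2.04*w^4 - 2.06*w^3 - 0.85*w^2 + 2.18*w + 3.72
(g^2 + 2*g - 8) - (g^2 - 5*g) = 7*g - 8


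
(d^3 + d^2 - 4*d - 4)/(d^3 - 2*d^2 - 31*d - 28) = (d^2 - 4)/(d^2 - 3*d - 28)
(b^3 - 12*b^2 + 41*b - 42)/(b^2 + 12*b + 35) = (b^3 - 12*b^2 + 41*b - 42)/(b^2 + 12*b + 35)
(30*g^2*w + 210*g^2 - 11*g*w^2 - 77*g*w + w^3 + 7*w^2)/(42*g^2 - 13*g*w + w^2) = (-5*g*w - 35*g + w^2 + 7*w)/(-7*g + w)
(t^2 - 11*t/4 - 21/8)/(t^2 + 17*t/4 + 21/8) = (2*t - 7)/(2*t + 7)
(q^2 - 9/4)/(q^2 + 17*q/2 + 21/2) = (q - 3/2)/(q + 7)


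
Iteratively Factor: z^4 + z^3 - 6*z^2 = (z)*(z^3 + z^2 - 6*z) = z*(z + 3)*(z^2 - 2*z) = z^2*(z + 3)*(z - 2)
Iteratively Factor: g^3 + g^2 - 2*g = (g + 2)*(g^2 - g) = g*(g + 2)*(g - 1)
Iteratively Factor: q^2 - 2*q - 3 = (q - 3)*(q + 1)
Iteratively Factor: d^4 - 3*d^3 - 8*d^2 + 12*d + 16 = (d + 1)*(d^3 - 4*d^2 - 4*d + 16) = (d - 2)*(d + 1)*(d^2 - 2*d - 8) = (d - 4)*(d - 2)*(d + 1)*(d + 2)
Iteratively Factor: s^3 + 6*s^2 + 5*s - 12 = (s - 1)*(s^2 + 7*s + 12) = (s - 1)*(s + 4)*(s + 3)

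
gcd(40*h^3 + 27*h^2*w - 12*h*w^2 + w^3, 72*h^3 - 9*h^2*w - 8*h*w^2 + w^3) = -8*h + w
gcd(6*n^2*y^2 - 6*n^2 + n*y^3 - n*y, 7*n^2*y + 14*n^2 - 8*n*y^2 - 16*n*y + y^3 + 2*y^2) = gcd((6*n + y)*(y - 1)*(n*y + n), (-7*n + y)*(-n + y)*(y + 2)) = 1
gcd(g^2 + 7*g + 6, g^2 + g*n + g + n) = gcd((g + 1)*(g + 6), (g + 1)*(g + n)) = g + 1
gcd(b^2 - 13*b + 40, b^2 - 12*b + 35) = b - 5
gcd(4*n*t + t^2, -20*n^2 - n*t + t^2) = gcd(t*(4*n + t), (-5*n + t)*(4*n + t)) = 4*n + t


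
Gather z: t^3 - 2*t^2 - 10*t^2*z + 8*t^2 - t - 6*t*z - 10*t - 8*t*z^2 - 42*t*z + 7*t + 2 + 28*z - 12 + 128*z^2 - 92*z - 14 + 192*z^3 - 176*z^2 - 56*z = t^3 + 6*t^2 - 4*t + 192*z^3 + z^2*(-8*t - 48) + z*(-10*t^2 - 48*t - 120) - 24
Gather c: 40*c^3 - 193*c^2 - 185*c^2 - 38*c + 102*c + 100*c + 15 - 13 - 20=40*c^3 - 378*c^2 + 164*c - 18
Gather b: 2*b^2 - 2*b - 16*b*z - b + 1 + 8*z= 2*b^2 + b*(-16*z - 3) + 8*z + 1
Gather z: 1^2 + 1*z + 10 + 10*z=11*z + 11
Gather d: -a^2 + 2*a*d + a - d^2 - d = -a^2 + a - d^2 + d*(2*a - 1)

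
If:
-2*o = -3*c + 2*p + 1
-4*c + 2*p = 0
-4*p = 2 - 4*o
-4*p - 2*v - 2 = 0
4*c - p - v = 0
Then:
No Solution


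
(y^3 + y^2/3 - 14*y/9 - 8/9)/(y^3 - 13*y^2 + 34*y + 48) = (9*y^2 - 6*y - 8)/(9*(y^2 - 14*y + 48))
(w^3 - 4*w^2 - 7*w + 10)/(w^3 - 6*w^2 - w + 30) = (w - 1)/(w - 3)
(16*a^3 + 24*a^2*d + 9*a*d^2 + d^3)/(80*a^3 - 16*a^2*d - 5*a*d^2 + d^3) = (4*a^2 + 5*a*d + d^2)/(20*a^2 - 9*a*d + d^2)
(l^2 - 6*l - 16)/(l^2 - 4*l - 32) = (l + 2)/(l + 4)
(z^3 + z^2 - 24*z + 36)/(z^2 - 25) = (z^3 + z^2 - 24*z + 36)/(z^2 - 25)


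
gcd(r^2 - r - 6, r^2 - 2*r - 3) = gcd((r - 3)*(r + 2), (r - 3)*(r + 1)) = r - 3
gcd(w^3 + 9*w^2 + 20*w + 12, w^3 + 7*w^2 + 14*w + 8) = w^2 + 3*w + 2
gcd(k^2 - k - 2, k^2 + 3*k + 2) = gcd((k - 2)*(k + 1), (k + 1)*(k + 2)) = k + 1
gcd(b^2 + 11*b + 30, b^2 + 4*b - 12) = b + 6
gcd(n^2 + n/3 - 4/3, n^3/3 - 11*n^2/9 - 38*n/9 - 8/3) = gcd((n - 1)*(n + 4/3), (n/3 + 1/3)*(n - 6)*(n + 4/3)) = n + 4/3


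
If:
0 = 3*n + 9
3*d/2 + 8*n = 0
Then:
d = 16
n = -3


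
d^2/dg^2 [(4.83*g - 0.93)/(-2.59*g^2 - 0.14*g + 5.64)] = (-(4.83*g - 0.93)*(5.18*g + 0.14)*(10.36*g + 0.28) + (75.0582*g - 3.465)*(2.59*g^2 + 0.14*g - 5.64))/(2.59*g^2 + 0.14*g - 5.64)^3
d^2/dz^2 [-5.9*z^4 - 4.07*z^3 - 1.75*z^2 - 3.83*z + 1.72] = -70.8*z^2 - 24.42*z - 3.5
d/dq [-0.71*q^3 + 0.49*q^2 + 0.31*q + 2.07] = -2.13*q^2 + 0.98*q + 0.31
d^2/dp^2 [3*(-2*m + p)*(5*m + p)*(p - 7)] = 18*m + 18*p - 42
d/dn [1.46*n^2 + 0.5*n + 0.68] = 2.92*n + 0.5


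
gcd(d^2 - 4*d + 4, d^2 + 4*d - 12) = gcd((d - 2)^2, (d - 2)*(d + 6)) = d - 2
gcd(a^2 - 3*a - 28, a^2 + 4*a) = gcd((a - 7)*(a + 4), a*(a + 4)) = a + 4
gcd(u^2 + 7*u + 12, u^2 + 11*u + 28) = u + 4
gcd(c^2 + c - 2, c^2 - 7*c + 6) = c - 1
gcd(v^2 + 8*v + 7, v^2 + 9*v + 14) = v + 7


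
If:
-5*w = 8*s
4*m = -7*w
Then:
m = -7*w/4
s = -5*w/8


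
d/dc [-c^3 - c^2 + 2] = c*(-3*c - 2)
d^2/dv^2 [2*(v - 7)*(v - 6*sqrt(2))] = 4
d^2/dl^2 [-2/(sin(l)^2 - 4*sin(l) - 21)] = 4*(2*sin(l)^4 - 6*sin(l)^3 + 47*sin(l)^2 - 30*sin(l) - 37)/((sin(l) - 7)^3*(sin(l) + 3)^3)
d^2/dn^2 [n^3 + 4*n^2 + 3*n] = 6*n + 8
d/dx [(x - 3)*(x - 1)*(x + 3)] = 3*x^2 - 2*x - 9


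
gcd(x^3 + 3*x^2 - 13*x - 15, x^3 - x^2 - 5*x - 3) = x^2 - 2*x - 3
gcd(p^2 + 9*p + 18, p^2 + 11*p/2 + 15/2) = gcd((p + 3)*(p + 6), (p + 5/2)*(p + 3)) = p + 3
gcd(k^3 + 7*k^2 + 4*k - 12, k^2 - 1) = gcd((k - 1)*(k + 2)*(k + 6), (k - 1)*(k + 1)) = k - 1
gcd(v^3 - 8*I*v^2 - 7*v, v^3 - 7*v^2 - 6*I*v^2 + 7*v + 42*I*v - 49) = v - 7*I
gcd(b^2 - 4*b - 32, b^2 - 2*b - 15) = 1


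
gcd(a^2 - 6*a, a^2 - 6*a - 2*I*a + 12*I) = a - 6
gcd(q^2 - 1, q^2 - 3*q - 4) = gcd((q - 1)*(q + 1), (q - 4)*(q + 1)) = q + 1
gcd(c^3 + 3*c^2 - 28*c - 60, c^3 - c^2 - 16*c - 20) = c^2 - 3*c - 10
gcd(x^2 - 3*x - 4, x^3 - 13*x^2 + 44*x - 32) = x - 4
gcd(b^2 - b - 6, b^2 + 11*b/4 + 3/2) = b + 2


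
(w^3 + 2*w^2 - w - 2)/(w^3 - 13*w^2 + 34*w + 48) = (w^2 + w - 2)/(w^2 - 14*w + 48)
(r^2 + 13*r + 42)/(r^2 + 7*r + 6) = (r + 7)/(r + 1)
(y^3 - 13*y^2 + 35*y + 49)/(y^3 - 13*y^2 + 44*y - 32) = (y^3 - 13*y^2 + 35*y + 49)/(y^3 - 13*y^2 + 44*y - 32)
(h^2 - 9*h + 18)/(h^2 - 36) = (h - 3)/(h + 6)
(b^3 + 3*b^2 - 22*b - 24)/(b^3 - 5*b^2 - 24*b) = (-b^3 - 3*b^2 + 22*b + 24)/(b*(-b^2 + 5*b + 24))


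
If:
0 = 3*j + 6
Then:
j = -2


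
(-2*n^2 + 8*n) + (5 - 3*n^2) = -5*n^2 + 8*n + 5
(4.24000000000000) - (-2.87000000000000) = 7.11000000000000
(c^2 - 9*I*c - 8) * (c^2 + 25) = c^4 - 9*I*c^3 + 17*c^2 - 225*I*c - 200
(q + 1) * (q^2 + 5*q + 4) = q^3 + 6*q^2 + 9*q + 4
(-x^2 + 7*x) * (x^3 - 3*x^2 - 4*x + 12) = -x^5 + 10*x^4 - 17*x^3 - 40*x^2 + 84*x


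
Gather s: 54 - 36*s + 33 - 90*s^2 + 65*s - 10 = -90*s^2 + 29*s + 77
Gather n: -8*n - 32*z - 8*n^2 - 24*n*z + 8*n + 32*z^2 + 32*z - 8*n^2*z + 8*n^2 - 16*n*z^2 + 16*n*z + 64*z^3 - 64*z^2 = -8*n^2*z + n*(-16*z^2 - 8*z) + 64*z^3 - 32*z^2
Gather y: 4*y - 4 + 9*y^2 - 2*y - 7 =9*y^2 + 2*y - 11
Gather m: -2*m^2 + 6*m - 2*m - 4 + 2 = -2*m^2 + 4*m - 2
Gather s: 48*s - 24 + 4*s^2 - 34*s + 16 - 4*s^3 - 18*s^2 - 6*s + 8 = -4*s^3 - 14*s^2 + 8*s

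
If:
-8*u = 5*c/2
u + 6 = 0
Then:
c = 96/5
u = -6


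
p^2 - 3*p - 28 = (p - 7)*(p + 4)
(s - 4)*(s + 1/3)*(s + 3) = s^3 - 2*s^2/3 - 37*s/3 - 4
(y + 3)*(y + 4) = y^2 + 7*y + 12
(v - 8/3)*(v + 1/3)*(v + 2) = v^3 - v^2/3 - 50*v/9 - 16/9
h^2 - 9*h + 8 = (h - 8)*(h - 1)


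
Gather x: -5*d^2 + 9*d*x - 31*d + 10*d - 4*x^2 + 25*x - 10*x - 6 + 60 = -5*d^2 - 21*d - 4*x^2 + x*(9*d + 15) + 54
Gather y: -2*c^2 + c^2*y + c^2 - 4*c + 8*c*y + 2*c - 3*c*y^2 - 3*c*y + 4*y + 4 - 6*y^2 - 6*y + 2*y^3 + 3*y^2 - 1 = -c^2 - 2*c + 2*y^3 + y^2*(-3*c - 3) + y*(c^2 + 5*c - 2) + 3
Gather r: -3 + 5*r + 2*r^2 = 2*r^2 + 5*r - 3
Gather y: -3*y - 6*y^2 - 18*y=-6*y^2 - 21*y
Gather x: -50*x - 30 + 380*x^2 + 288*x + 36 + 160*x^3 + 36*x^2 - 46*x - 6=160*x^3 + 416*x^2 + 192*x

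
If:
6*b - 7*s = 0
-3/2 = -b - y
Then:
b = 3/2 - y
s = 9/7 - 6*y/7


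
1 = 1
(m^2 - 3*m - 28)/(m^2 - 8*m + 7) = (m + 4)/(m - 1)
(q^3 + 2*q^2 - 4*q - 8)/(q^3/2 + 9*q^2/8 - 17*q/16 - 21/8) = 16*(q^2 - 4)/(8*q^2 + 2*q - 21)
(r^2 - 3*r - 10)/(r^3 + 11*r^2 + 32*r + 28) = (r - 5)/(r^2 + 9*r + 14)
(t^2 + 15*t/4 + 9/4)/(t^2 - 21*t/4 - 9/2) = (t + 3)/(t - 6)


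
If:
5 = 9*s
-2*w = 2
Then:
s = 5/9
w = -1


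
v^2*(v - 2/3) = v^3 - 2*v^2/3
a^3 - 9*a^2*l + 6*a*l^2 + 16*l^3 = (a - 8*l)*(a - 2*l)*(a + l)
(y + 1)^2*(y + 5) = y^3 + 7*y^2 + 11*y + 5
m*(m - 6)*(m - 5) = m^3 - 11*m^2 + 30*m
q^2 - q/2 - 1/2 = (q - 1)*(q + 1/2)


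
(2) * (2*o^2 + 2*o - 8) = 4*o^2 + 4*o - 16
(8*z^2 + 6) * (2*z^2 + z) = 16*z^4 + 8*z^3 + 12*z^2 + 6*z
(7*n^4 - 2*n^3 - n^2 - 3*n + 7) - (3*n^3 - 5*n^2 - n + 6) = 7*n^4 - 5*n^3 + 4*n^2 - 2*n + 1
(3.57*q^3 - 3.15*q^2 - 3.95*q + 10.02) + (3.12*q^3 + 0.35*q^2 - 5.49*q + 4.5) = 6.69*q^3 - 2.8*q^2 - 9.44*q + 14.52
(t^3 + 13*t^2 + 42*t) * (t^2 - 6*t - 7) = t^5 + 7*t^4 - 43*t^3 - 343*t^2 - 294*t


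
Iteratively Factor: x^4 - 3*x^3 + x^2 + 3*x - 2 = (x - 1)*(x^3 - 2*x^2 - x + 2) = (x - 1)^2*(x^2 - x - 2) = (x - 2)*(x - 1)^2*(x + 1)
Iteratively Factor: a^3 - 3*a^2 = (a)*(a^2 - 3*a) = a^2*(a - 3)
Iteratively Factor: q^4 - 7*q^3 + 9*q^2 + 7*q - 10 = (q - 5)*(q^3 - 2*q^2 - q + 2) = (q - 5)*(q - 1)*(q^2 - q - 2) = (q - 5)*(q - 1)*(q + 1)*(q - 2)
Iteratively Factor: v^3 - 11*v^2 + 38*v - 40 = (v - 4)*(v^2 - 7*v + 10) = (v - 5)*(v - 4)*(v - 2)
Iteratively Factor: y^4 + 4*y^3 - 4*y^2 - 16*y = (y - 2)*(y^3 + 6*y^2 + 8*y) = (y - 2)*(y + 2)*(y^2 + 4*y) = (y - 2)*(y + 2)*(y + 4)*(y)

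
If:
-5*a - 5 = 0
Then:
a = -1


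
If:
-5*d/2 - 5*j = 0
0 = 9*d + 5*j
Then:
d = 0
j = 0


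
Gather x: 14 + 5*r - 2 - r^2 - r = -r^2 + 4*r + 12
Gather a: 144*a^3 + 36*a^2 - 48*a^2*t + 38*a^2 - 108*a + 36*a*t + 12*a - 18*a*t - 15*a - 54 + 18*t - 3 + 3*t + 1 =144*a^3 + a^2*(74 - 48*t) + a*(18*t - 111) + 21*t - 56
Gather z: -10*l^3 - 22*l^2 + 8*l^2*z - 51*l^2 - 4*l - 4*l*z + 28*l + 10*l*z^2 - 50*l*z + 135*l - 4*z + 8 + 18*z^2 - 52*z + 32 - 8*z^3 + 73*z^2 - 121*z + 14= -10*l^3 - 73*l^2 + 159*l - 8*z^3 + z^2*(10*l + 91) + z*(8*l^2 - 54*l - 177) + 54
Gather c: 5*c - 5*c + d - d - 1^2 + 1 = 0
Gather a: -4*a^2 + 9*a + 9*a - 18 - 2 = -4*a^2 + 18*a - 20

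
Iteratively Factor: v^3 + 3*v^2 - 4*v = (v + 4)*(v^2 - v) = (v - 1)*(v + 4)*(v)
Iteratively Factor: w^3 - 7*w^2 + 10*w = (w - 5)*(w^2 - 2*w) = w*(w - 5)*(w - 2)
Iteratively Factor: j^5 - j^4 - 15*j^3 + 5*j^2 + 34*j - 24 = (j - 4)*(j^4 + 3*j^3 - 3*j^2 - 7*j + 6) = (j - 4)*(j - 1)*(j^3 + 4*j^2 + j - 6) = (j - 4)*(j - 1)^2*(j^2 + 5*j + 6) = (j - 4)*(j - 1)^2*(j + 2)*(j + 3)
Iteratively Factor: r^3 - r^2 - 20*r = (r - 5)*(r^2 + 4*r) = r*(r - 5)*(r + 4)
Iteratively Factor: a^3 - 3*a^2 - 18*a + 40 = (a - 2)*(a^2 - a - 20) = (a - 2)*(a + 4)*(a - 5)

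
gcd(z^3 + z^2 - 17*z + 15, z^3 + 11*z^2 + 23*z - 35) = z^2 + 4*z - 5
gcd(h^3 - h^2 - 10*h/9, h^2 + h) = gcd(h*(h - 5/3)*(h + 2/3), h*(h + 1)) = h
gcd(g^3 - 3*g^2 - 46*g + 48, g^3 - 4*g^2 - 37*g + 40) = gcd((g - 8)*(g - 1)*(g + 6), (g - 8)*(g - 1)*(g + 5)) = g^2 - 9*g + 8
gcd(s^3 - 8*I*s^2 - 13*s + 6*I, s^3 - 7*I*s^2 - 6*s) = s^2 - 7*I*s - 6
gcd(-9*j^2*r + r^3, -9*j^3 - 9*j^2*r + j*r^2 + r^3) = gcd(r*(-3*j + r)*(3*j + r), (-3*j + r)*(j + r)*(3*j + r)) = -9*j^2 + r^2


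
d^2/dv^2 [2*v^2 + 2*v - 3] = 4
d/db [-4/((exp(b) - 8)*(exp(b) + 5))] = (8*exp(b) - 12)*exp(b)/((exp(b) - 8)^2*(exp(b) + 5)^2)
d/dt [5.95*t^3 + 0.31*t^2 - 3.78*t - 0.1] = 17.85*t^2 + 0.62*t - 3.78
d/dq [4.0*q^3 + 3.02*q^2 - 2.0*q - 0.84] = 12.0*q^2 + 6.04*q - 2.0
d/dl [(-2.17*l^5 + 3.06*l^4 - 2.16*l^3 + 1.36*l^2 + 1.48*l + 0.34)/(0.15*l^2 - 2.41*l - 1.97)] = (-0.9765*l^6 + 21.8368*l^5 - 1.07330000000001*l^4 - 13.7016*l^3 + 9.266*l^2 - 5.4604*l - 2.0962)/(0.0225*l^4 - 0.723*l^3 + 5.2171*l^2 + 9.4954*l + 3.8809)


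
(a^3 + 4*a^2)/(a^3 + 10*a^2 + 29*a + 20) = a^2/(a^2 + 6*a + 5)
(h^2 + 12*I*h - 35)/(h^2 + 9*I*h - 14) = (h + 5*I)/(h + 2*I)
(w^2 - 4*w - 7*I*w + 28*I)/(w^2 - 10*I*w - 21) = (w - 4)/(w - 3*I)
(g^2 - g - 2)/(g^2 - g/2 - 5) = 2*(-g^2 + g + 2)/(-2*g^2 + g + 10)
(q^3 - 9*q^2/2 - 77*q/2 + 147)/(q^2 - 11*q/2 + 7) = (q^2 - q - 42)/(q - 2)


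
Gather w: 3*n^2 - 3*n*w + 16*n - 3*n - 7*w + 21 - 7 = 3*n^2 + 13*n + w*(-3*n - 7) + 14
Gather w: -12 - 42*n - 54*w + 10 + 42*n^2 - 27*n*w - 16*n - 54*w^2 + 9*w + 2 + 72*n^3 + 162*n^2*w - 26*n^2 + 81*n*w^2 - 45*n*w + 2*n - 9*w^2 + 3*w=72*n^3 + 16*n^2 - 56*n + w^2*(81*n - 63) + w*(162*n^2 - 72*n - 42)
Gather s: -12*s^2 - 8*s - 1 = -12*s^2 - 8*s - 1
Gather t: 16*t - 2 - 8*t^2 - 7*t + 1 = -8*t^2 + 9*t - 1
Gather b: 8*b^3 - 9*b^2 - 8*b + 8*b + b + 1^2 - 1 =8*b^3 - 9*b^2 + b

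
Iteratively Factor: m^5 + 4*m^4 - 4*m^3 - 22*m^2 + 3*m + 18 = (m - 1)*(m^4 + 5*m^3 + m^2 - 21*m - 18) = (m - 1)*(m + 3)*(m^3 + 2*m^2 - 5*m - 6) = (m - 1)*(m + 3)^2*(m^2 - m - 2) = (m - 2)*(m - 1)*(m + 3)^2*(m + 1)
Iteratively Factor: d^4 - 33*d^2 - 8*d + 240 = (d - 5)*(d^3 + 5*d^2 - 8*d - 48) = (d - 5)*(d + 4)*(d^2 + d - 12) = (d - 5)*(d - 3)*(d + 4)*(d + 4)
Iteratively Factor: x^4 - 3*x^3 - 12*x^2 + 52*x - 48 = (x - 2)*(x^3 - x^2 - 14*x + 24) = (x - 2)^2*(x^2 + x - 12) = (x - 3)*(x - 2)^2*(x + 4)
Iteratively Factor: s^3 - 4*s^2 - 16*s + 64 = (s - 4)*(s^2 - 16) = (s - 4)^2*(s + 4)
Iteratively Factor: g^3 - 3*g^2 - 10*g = (g + 2)*(g^2 - 5*g) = (g - 5)*(g + 2)*(g)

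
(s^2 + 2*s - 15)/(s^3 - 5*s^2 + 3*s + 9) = (s + 5)/(s^2 - 2*s - 3)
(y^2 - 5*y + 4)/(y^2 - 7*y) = (y^2 - 5*y + 4)/(y*(y - 7))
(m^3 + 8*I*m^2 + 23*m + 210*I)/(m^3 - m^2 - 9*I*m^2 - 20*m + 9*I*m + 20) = (m^2 + 13*I*m - 42)/(m^2 - m*(1 + 4*I) + 4*I)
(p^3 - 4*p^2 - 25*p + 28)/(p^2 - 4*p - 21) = (p^2 + 3*p - 4)/(p + 3)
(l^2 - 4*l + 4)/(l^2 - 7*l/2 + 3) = 2*(l - 2)/(2*l - 3)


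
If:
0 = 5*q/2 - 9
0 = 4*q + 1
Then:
No Solution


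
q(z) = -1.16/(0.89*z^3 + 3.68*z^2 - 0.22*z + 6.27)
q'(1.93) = 0.04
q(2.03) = -0.04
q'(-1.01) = -0.07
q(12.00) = -0.00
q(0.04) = -0.19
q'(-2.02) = -0.02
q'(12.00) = 0.00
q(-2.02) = -0.08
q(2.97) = -0.02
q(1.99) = -0.04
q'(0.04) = 0.00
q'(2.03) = 0.04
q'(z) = -1.16*(-2.67*z^2 - 7.36*z + 0.22)/(0.89*z^3 + 3.68*z^2 - 0.22*z + 6.27)^2 = (3.0972*z^2 + 8.5376*z - 0.2552)/(0.89*z^3 + 3.68*z^2 - 0.22*z + 6.27)^2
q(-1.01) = -0.12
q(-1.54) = -0.10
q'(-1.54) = -0.04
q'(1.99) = 0.04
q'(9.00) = 0.00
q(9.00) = -0.00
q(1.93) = -0.04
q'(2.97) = 0.01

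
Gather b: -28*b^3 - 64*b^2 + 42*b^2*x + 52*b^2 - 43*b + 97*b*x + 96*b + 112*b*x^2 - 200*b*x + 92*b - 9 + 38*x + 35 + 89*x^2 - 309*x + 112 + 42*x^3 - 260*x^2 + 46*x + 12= -28*b^3 + b^2*(42*x - 12) + b*(112*x^2 - 103*x + 145) + 42*x^3 - 171*x^2 - 225*x + 150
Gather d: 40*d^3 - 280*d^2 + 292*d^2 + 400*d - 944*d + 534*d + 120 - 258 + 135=40*d^3 + 12*d^2 - 10*d - 3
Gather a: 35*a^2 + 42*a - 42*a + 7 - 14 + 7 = 35*a^2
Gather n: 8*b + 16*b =24*b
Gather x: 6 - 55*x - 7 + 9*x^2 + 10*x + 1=9*x^2 - 45*x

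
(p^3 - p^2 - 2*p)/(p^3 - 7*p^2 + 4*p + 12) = p/(p - 6)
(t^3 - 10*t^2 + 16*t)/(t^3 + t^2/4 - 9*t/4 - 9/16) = 16*t*(t^2 - 10*t + 16)/(16*t^3 + 4*t^2 - 36*t - 9)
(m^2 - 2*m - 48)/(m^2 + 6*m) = (m - 8)/m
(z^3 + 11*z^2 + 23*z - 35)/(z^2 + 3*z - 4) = (z^2 + 12*z + 35)/(z + 4)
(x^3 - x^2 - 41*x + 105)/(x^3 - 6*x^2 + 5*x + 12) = (x^2 + 2*x - 35)/(x^2 - 3*x - 4)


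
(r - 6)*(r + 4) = r^2 - 2*r - 24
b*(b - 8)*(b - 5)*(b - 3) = b^4 - 16*b^3 + 79*b^2 - 120*b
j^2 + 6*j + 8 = (j + 2)*(j + 4)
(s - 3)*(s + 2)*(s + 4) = s^3 + 3*s^2 - 10*s - 24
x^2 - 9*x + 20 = (x - 5)*(x - 4)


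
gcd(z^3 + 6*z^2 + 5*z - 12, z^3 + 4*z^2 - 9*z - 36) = z^2 + 7*z + 12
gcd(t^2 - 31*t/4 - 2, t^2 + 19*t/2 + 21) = 1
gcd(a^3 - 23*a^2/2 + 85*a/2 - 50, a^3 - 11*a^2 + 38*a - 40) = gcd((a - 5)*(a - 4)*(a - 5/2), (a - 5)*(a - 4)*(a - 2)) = a^2 - 9*a + 20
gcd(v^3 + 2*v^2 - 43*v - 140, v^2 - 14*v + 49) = v - 7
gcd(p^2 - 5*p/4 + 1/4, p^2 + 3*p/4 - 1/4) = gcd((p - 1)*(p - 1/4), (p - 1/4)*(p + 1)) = p - 1/4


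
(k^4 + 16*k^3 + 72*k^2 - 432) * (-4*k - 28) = -4*k^5 - 92*k^4 - 736*k^3 - 2016*k^2 + 1728*k + 12096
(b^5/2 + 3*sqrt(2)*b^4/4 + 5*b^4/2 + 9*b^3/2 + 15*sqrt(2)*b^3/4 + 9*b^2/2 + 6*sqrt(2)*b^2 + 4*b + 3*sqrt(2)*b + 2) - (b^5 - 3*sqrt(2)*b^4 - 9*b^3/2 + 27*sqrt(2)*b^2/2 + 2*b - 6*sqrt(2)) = -b^5/2 + 5*b^4/2 + 15*sqrt(2)*b^4/4 + 15*sqrt(2)*b^3/4 + 9*b^3 - 15*sqrt(2)*b^2/2 + 9*b^2/2 + 2*b + 3*sqrt(2)*b + 2 + 6*sqrt(2)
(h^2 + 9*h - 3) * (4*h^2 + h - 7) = 4*h^4 + 37*h^3 - 10*h^2 - 66*h + 21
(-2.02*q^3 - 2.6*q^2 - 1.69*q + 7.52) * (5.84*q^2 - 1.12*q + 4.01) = -11.7968*q^5 - 12.9216*q^4 - 15.0578*q^3 + 35.3836*q^2 - 15.1993*q + 30.1552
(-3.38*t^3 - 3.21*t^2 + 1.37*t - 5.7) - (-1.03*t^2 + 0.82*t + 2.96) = -3.38*t^3 - 2.18*t^2 + 0.55*t - 8.66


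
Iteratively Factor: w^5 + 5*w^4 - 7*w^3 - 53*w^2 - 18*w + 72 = (w + 2)*(w^4 + 3*w^3 - 13*w^2 - 27*w + 36) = (w - 1)*(w + 2)*(w^3 + 4*w^2 - 9*w - 36) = (w - 1)*(w + 2)*(w + 3)*(w^2 + w - 12) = (w - 1)*(w + 2)*(w + 3)*(w + 4)*(w - 3)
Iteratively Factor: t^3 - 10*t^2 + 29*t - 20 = (t - 5)*(t^2 - 5*t + 4) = (t - 5)*(t - 1)*(t - 4)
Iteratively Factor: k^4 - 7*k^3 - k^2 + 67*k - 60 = (k + 3)*(k^3 - 10*k^2 + 29*k - 20) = (k - 1)*(k + 3)*(k^2 - 9*k + 20) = (k - 4)*(k - 1)*(k + 3)*(k - 5)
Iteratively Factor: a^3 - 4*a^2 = (a)*(a^2 - 4*a) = a^2*(a - 4)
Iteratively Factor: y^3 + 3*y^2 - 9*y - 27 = (y - 3)*(y^2 + 6*y + 9) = (y - 3)*(y + 3)*(y + 3)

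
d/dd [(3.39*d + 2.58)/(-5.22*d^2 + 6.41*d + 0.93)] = (17.6958*d^2 + 26.9352*d - 13.3851)/(27.2484*d^4 - 66.9204*d^3 + 31.3789*d^2 + 11.9226*d + 0.8649)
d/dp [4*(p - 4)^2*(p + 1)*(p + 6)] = 16*p^3 - 12*p^2 - 272*p + 256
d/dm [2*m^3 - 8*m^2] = 2*m*(3*m - 8)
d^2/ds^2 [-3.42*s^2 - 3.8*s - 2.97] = -6.84000000000000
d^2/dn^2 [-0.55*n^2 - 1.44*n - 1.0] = -1.10000000000000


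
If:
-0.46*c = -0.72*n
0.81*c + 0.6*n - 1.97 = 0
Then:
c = 1.65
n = 1.05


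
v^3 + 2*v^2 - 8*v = v*(v - 2)*(v + 4)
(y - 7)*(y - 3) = y^2 - 10*y + 21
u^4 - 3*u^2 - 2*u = u*(u - 2)*(u + 1)^2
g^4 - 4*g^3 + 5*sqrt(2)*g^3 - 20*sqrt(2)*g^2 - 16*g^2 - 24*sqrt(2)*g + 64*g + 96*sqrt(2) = (g - 4)*(g - 2*sqrt(2))*(g + sqrt(2))*(g + 6*sqrt(2))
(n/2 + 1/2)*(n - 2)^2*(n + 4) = n^4/2 + n^3/2 - 6*n^2 + 2*n + 8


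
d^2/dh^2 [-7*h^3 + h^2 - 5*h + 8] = 2 - 42*h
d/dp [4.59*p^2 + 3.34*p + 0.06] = 9.18*p + 3.34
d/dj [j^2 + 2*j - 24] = 2*j + 2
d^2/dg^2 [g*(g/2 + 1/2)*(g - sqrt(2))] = 3*g - sqrt(2) + 1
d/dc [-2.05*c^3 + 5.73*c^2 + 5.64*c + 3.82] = -6.15*c^2 + 11.46*c + 5.64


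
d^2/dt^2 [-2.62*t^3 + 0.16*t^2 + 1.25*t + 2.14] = 0.32 - 15.72*t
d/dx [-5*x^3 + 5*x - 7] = 5 - 15*x^2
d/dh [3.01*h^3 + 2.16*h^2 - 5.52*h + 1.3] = 9.03*h^2 + 4.32*h - 5.52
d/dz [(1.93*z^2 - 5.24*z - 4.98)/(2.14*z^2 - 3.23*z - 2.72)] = (4.9797*z^2 + 10.8152*z - 1.8326)/(4.5796*z^4 - 13.8244*z^3 - 1.2087*z^2 + 17.5712*z + 7.3984)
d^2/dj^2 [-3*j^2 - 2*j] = -6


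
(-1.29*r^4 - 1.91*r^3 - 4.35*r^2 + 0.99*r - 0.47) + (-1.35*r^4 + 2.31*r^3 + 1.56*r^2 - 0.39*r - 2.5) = -2.64*r^4 + 0.4*r^3 - 2.79*r^2 + 0.6*r - 2.97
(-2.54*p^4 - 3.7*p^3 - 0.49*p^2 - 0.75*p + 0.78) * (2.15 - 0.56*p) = 1.4224*p^5 - 3.389*p^4 - 7.6806*p^3 - 0.6335*p^2 - 2.0493*p + 1.677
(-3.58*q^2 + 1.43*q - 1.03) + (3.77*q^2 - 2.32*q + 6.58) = 0.19*q^2 - 0.89*q + 5.55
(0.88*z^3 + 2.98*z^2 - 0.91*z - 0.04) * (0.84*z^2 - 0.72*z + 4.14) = 0.7392*z^5 + 1.8696*z^4 + 0.7332*z^3 + 12.9588*z^2 - 3.7386*z - 0.1656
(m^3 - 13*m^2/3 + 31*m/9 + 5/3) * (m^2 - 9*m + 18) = m^5 - 40*m^4/3 + 544*m^3/9 - 322*m^2/3 + 47*m + 30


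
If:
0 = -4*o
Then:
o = 0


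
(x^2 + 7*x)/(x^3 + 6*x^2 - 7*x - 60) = x*(x + 7)/(x^3 + 6*x^2 - 7*x - 60)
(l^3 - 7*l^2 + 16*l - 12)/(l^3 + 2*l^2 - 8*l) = (l^2 - 5*l + 6)/(l*(l + 4))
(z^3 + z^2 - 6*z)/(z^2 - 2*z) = z + 3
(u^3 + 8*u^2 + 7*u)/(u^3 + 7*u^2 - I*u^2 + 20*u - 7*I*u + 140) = u*(u + 1)/(u^2 - I*u + 20)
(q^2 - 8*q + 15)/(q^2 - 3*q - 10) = (q - 3)/(q + 2)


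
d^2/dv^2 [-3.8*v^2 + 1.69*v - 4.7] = -7.60000000000000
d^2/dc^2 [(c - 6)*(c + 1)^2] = 6*c - 8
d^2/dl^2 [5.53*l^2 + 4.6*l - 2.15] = 11.0600000000000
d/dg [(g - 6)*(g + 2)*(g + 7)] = 3*g^2 + 6*g - 40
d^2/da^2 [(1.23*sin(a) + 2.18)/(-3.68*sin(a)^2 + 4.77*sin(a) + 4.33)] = (-16.657152*sin(a)^5 - 139.680656*sin(a)^4 + 30.5189760000001*sin(a)^3 + 13.989845*sin(a)^2 - 90.0404250000001*sin(a) + 117.867542)/(-3.68*sin(a)^2 + 4.77*sin(a) + 4.33)^3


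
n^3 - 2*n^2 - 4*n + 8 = (n - 2)^2*(n + 2)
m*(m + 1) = m^2 + m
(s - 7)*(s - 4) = s^2 - 11*s + 28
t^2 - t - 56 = (t - 8)*(t + 7)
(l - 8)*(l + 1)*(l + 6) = l^3 - l^2 - 50*l - 48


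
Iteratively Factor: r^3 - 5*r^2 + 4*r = (r - 1)*(r^2 - 4*r) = (r - 4)*(r - 1)*(r)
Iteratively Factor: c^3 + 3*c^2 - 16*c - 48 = (c + 3)*(c^2 - 16) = (c - 4)*(c + 3)*(c + 4)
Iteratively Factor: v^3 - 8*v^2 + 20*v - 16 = (v - 2)*(v^2 - 6*v + 8) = (v - 4)*(v - 2)*(v - 2)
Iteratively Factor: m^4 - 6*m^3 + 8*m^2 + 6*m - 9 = (m + 1)*(m^3 - 7*m^2 + 15*m - 9) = (m - 3)*(m + 1)*(m^2 - 4*m + 3) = (m - 3)*(m - 1)*(m + 1)*(m - 3)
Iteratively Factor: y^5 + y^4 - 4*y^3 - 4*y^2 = (y + 1)*(y^4 - 4*y^2) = y*(y + 1)*(y^3 - 4*y) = y*(y + 1)*(y + 2)*(y^2 - 2*y) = y*(y - 2)*(y + 1)*(y + 2)*(y)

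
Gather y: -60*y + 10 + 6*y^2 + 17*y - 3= 6*y^2 - 43*y + 7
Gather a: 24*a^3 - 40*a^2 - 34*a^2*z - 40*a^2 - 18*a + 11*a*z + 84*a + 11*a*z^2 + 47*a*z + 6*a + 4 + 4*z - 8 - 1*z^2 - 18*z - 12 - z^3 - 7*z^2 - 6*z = 24*a^3 + a^2*(-34*z - 80) + a*(11*z^2 + 58*z + 72) - z^3 - 8*z^2 - 20*z - 16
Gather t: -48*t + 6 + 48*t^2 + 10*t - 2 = 48*t^2 - 38*t + 4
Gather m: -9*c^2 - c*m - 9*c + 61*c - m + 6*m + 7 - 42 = -9*c^2 + 52*c + m*(5 - c) - 35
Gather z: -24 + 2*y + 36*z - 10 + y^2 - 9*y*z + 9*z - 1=y^2 + 2*y + z*(45 - 9*y) - 35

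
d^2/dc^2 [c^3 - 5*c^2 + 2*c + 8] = 6*c - 10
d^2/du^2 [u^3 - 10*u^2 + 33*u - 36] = 6*u - 20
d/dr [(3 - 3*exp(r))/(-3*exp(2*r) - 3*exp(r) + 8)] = (-9*exp(2*r) + 18*exp(r) - 15)*exp(r)/(9*exp(4*r) + 18*exp(3*r) - 39*exp(2*r) - 48*exp(r) + 64)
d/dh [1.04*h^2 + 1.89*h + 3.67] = 2.08*h + 1.89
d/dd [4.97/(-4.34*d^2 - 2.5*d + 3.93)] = (43.1396*d + 12.425)/(4.34*d^2 + 2.5*d - 3.93)^2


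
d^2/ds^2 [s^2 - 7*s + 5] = 2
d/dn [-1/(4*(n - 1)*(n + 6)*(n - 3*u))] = ((n - 1)*(n + 6) + (n - 1)*(n - 3*u) + (n + 6)*(n - 3*u))/(4*(n - 1)^2*(n + 6)^2*(n - 3*u)^2)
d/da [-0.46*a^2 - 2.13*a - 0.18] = -0.92*a - 2.13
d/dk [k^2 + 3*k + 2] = 2*k + 3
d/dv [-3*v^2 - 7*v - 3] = -6*v - 7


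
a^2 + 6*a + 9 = (a + 3)^2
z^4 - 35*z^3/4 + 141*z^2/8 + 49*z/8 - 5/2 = (z - 5)*(z - 4)*(z - 1/4)*(z + 1/2)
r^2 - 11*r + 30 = (r - 6)*(r - 5)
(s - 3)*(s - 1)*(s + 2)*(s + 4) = s^4 + 2*s^3 - 13*s^2 - 14*s + 24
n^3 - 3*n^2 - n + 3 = (n - 3)*(n - 1)*(n + 1)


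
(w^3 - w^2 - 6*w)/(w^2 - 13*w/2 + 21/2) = 2*w*(w + 2)/(2*w - 7)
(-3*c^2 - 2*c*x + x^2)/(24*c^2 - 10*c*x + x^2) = (-3*c^2 - 2*c*x + x^2)/(24*c^2 - 10*c*x + x^2)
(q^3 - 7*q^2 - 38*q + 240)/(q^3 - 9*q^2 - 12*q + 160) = (q + 6)/(q + 4)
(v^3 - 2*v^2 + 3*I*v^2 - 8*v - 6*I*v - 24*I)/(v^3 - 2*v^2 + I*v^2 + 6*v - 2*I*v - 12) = (v^2 - 2*v - 8)/(v^2 - 2*v*(1 + I) + 4*I)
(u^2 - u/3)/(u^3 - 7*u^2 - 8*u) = (1/3 - u)/(-u^2 + 7*u + 8)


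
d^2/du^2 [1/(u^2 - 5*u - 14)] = 2*(u^2 - 5*u - (2*u - 5)^2 - 14)/(-u^2 + 5*u + 14)^3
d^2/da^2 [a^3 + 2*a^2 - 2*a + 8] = 6*a + 4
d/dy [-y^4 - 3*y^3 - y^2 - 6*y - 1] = -4*y^3 - 9*y^2 - 2*y - 6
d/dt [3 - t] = -1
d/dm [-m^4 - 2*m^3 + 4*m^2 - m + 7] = -4*m^3 - 6*m^2 + 8*m - 1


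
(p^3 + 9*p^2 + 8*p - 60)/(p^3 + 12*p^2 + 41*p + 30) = (p - 2)/(p + 1)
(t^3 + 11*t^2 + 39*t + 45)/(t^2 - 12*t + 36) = (t^3 + 11*t^2 + 39*t + 45)/(t^2 - 12*t + 36)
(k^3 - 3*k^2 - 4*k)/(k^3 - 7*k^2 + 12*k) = (k + 1)/(k - 3)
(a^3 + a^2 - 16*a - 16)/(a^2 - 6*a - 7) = (a^2 - 16)/(a - 7)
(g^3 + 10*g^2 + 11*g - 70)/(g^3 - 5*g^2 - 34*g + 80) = (g + 7)/(g - 8)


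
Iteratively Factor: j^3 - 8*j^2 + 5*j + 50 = (j - 5)*(j^2 - 3*j - 10) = (j - 5)^2*(j + 2)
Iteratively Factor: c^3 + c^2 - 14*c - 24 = (c + 2)*(c^2 - c - 12) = (c + 2)*(c + 3)*(c - 4)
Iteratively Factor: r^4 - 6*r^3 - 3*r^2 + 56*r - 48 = (r - 1)*(r^3 - 5*r^2 - 8*r + 48) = (r - 1)*(r + 3)*(r^2 - 8*r + 16) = (r - 4)*(r - 1)*(r + 3)*(r - 4)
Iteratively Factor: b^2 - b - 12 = (b + 3)*(b - 4)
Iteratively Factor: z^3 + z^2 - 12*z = (z)*(z^2 + z - 12) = z*(z + 4)*(z - 3)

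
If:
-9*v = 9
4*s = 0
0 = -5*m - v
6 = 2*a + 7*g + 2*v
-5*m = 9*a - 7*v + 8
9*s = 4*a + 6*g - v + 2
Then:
No Solution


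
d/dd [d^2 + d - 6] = 2*d + 1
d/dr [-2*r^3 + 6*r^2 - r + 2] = -6*r^2 + 12*r - 1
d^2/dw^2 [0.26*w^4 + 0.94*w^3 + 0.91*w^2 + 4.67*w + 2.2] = 3.12*w^2 + 5.64*w + 1.82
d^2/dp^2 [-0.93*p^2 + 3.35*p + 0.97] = -1.86000000000000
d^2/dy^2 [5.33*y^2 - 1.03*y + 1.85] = 10.6600000000000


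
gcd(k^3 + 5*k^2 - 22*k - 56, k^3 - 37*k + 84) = k^2 + 3*k - 28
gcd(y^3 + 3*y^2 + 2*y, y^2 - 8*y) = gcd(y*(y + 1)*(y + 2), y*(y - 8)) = y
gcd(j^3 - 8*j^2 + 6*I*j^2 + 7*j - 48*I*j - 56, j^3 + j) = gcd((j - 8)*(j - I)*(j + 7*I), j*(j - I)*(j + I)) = j - I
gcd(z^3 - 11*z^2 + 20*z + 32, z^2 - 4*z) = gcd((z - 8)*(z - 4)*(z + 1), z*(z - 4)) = z - 4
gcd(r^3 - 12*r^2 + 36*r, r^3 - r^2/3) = r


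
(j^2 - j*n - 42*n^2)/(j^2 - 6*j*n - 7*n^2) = (j + 6*n)/(j + n)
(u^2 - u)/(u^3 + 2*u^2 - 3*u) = 1/(u + 3)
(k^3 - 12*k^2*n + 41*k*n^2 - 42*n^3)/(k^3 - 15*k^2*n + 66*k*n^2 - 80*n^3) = (k^2 - 10*k*n + 21*n^2)/(k^2 - 13*k*n + 40*n^2)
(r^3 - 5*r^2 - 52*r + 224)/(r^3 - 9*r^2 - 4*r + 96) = (r + 7)/(r + 3)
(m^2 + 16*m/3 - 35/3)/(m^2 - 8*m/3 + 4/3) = (3*m^2 + 16*m - 35)/(3*m^2 - 8*m + 4)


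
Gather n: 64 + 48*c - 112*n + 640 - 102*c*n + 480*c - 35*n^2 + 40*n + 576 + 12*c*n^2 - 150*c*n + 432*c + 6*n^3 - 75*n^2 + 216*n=960*c + 6*n^3 + n^2*(12*c - 110) + n*(144 - 252*c) + 1280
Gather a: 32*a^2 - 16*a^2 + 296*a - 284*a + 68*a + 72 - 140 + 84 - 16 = 16*a^2 + 80*a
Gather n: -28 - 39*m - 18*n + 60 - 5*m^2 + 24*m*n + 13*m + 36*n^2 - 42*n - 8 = -5*m^2 - 26*m + 36*n^2 + n*(24*m - 60) + 24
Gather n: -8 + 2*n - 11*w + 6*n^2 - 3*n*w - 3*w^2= 6*n^2 + n*(2 - 3*w) - 3*w^2 - 11*w - 8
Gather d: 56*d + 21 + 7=56*d + 28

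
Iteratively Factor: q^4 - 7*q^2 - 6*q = (q)*(q^3 - 7*q - 6) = q*(q - 3)*(q^2 + 3*q + 2) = q*(q - 3)*(q + 1)*(q + 2)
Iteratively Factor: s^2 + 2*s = (s)*(s + 2)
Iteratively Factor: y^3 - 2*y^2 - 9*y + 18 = (y - 3)*(y^2 + y - 6) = (y - 3)*(y + 3)*(y - 2)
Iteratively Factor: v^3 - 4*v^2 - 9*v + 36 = (v - 3)*(v^2 - v - 12) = (v - 3)*(v + 3)*(v - 4)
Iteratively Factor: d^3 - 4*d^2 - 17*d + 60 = (d - 3)*(d^2 - d - 20) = (d - 5)*(d - 3)*(d + 4)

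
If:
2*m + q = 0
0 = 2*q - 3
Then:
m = -3/4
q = 3/2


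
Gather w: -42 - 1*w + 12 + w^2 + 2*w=w^2 + w - 30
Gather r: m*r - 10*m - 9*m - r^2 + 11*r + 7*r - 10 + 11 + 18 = -19*m - r^2 + r*(m + 18) + 19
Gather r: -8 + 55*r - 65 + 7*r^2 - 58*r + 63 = 7*r^2 - 3*r - 10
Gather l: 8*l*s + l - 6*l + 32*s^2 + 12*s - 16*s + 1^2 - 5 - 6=l*(8*s - 5) + 32*s^2 - 4*s - 10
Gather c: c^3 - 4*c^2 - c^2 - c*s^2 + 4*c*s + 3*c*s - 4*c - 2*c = c^3 - 5*c^2 + c*(-s^2 + 7*s - 6)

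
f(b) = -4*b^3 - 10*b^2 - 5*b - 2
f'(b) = -12*b^2 - 20*b - 5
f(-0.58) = -1.68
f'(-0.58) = 2.56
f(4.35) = -542.23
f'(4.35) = -319.07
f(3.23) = -257.27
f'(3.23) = -194.79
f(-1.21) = -3.50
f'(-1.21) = 1.63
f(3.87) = -402.96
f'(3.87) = -262.12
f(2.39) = -125.68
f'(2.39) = -121.35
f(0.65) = -10.57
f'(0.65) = -23.07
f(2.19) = -102.92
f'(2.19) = -106.35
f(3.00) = -215.00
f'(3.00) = -173.00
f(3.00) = -215.00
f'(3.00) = -173.00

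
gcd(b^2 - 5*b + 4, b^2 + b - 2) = b - 1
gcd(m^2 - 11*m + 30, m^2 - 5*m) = m - 5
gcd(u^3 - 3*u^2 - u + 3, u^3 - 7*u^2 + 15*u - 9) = u^2 - 4*u + 3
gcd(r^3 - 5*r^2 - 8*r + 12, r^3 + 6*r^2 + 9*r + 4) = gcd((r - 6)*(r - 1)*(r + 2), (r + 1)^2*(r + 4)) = 1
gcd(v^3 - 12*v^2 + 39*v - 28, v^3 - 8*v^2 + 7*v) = v^2 - 8*v + 7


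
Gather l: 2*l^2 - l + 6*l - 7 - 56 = 2*l^2 + 5*l - 63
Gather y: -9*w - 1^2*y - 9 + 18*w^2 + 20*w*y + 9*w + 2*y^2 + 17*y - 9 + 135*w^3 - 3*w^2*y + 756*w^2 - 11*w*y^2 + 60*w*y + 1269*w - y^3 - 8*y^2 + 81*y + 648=135*w^3 + 774*w^2 + 1269*w - y^3 + y^2*(-11*w - 6) + y*(-3*w^2 + 80*w + 97) + 630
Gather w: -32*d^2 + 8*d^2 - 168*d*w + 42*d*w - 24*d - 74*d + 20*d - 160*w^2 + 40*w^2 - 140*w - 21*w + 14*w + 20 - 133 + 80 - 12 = -24*d^2 - 78*d - 120*w^2 + w*(-126*d - 147) - 45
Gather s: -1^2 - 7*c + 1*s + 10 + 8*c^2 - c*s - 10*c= 8*c^2 - 17*c + s*(1 - c) + 9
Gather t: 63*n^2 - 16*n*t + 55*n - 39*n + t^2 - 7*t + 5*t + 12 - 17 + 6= 63*n^2 + 16*n + t^2 + t*(-16*n - 2) + 1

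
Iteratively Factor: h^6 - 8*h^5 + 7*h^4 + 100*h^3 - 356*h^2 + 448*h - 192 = (h - 2)*(h^5 - 6*h^4 - 5*h^3 + 90*h^2 - 176*h + 96) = (h - 4)*(h - 2)*(h^4 - 2*h^3 - 13*h^2 + 38*h - 24) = (h - 4)*(h - 2)^2*(h^3 - 13*h + 12) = (h - 4)*(h - 3)*(h - 2)^2*(h^2 + 3*h - 4) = (h - 4)*(h - 3)*(h - 2)^2*(h - 1)*(h + 4)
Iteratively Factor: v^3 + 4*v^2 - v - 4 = (v + 1)*(v^2 + 3*v - 4) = (v + 1)*(v + 4)*(v - 1)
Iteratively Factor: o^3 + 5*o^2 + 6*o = (o + 2)*(o^2 + 3*o) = o*(o + 2)*(o + 3)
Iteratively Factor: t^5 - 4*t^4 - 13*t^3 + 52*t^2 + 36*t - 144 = (t + 2)*(t^4 - 6*t^3 - t^2 + 54*t - 72) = (t - 2)*(t + 2)*(t^3 - 4*t^2 - 9*t + 36) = (t - 4)*(t - 2)*(t + 2)*(t^2 - 9) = (t - 4)*(t - 2)*(t + 2)*(t + 3)*(t - 3)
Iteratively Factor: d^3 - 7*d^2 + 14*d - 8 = (d - 1)*(d^2 - 6*d + 8) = (d - 4)*(d - 1)*(d - 2)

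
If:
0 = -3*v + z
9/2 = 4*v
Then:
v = 9/8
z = 27/8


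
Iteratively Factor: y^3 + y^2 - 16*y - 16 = (y - 4)*(y^2 + 5*y + 4) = (y - 4)*(y + 1)*(y + 4)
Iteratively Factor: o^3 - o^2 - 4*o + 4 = (o - 1)*(o^2 - 4) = (o - 1)*(o + 2)*(o - 2)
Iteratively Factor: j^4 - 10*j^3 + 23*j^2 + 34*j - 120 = (j - 3)*(j^3 - 7*j^2 + 2*j + 40) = (j - 4)*(j - 3)*(j^2 - 3*j - 10) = (j - 4)*(j - 3)*(j + 2)*(j - 5)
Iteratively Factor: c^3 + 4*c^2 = (c)*(c^2 + 4*c) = c^2*(c + 4)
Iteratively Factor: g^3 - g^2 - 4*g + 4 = (g + 2)*(g^2 - 3*g + 2) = (g - 1)*(g + 2)*(g - 2)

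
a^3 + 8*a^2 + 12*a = a*(a + 2)*(a + 6)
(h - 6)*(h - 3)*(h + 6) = h^3 - 3*h^2 - 36*h + 108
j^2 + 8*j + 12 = (j + 2)*(j + 6)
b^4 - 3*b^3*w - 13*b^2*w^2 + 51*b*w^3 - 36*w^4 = (b - 3*w)^2*(b - w)*(b + 4*w)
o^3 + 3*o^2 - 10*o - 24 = (o - 3)*(o + 2)*(o + 4)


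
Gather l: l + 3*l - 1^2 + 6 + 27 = 4*l + 32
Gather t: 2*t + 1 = 2*t + 1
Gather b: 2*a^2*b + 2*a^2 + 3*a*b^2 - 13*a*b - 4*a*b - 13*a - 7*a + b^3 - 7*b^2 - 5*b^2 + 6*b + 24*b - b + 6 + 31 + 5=2*a^2 - 20*a + b^3 + b^2*(3*a - 12) + b*(2*a^2 - 17*a + 29) + 42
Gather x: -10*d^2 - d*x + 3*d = -10*d^2 - d*x + 3*d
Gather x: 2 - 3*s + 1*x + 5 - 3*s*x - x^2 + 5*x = -3*s - x^2 + x*(6 - 3*s) + 7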